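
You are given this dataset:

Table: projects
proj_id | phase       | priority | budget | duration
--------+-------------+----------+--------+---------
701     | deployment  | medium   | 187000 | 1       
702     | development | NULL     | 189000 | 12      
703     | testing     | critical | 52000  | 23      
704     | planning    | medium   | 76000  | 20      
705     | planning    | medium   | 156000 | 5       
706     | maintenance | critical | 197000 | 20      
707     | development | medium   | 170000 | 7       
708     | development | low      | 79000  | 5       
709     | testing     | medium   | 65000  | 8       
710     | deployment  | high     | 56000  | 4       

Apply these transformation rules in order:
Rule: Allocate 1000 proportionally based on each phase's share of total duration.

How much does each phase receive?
deployment: 47.62, development: 228.57, maintenance: 190.48, planning: 238.1, testing: 295.24

Step 1: Calculate total duration = 105
Step 2: Calculate each phase's proportion:
  deployment: 5/105 = 4.76% → 47.62
  development: 24/105 = 22.86% → 228.57
  maintenance: 20/105 = 19.05% → 190.48
  planning: 25/105 = 23.81% → 238.1
  testing: 31/105 = 29.52% → 295.24
Step 3: Verify: sum of allocations ≈ 1000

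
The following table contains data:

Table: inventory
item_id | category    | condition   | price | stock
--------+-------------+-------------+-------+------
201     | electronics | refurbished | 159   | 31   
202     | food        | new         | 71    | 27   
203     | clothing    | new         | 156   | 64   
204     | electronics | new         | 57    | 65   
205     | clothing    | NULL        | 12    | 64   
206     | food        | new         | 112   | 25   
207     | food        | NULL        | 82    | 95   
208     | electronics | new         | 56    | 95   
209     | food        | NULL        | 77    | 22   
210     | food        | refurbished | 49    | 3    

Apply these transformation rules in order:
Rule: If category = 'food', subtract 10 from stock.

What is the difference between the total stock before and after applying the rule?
50

Step 1: Original sum of stock = 491
Step 2: 5 records have category = 'food'
Step 3: Each affected record changes by -10
Step 4: Total change = 5 × -10 = -50
Step 5: New sum = 491 + -50 = 441
Step 6: Difference = |441 - 491| = 50
        (Sum decreased by 50)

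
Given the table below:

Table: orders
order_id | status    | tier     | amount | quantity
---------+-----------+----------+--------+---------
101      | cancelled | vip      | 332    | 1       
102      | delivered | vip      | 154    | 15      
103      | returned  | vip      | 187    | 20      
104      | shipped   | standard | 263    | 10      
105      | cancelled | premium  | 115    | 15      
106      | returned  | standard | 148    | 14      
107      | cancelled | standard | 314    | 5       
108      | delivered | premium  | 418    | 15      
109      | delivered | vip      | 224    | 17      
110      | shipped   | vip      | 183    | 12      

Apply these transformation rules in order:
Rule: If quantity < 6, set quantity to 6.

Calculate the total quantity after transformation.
130

Step 1: 2 records have quantity < 6
Step 2: These records originally summed to 6
Step 3: After setting to minimum: 2 × 6 = 12
Step 4: Unaffected records sum: 118
Step 5: Final sum = 12 + 118 = 130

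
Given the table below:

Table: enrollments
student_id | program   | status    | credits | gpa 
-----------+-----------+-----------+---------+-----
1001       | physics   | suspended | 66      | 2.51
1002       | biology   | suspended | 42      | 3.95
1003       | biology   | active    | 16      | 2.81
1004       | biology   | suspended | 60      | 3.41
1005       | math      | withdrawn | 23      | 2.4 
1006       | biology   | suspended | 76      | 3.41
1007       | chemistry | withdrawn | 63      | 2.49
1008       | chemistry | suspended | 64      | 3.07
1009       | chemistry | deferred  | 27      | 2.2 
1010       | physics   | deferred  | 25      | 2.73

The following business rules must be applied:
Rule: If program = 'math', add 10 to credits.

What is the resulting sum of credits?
472

Step 1: Count records where program = 'math': 1
Step 2: Total bonus added: 1 × 10 = 10
Step 3: Original sum of credits: 462
Step 4: Final sum = 462 + 10 = 472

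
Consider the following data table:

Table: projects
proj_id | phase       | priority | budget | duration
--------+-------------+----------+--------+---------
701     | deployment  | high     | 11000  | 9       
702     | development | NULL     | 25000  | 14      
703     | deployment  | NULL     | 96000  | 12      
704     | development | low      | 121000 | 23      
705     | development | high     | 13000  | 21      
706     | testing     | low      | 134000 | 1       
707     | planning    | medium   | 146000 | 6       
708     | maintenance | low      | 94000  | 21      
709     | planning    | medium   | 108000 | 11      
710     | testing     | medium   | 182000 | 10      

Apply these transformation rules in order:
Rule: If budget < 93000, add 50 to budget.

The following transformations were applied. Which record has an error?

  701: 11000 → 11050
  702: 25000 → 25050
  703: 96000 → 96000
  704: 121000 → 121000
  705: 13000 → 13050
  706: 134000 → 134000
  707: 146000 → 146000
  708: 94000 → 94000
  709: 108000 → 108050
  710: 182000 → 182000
Record 709 has an error. The correct transformed value should be 108000, not 108050.

Step 1: Check each record against the rule
Step 2: Record 709 has budget = 108000
Step 3: Since 108000 >= 93000, the bonus should not have been applied
Step 4: Correct value = 108000, but claimed value = 108050
Conclusion: Record 709 has the error.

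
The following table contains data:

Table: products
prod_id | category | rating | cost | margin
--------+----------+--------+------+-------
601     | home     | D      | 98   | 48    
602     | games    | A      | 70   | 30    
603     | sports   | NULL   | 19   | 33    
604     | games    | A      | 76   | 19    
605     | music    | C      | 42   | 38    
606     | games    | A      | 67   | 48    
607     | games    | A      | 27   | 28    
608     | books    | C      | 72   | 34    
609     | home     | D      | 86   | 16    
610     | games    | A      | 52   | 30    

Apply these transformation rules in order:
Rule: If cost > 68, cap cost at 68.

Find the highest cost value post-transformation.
68

Step 1: Original maximum cost = 98
Step 2: Apply cap at 68
Step 3: 5 records had cost > 68 and were capped
Step 4: Maximum after transformation = 68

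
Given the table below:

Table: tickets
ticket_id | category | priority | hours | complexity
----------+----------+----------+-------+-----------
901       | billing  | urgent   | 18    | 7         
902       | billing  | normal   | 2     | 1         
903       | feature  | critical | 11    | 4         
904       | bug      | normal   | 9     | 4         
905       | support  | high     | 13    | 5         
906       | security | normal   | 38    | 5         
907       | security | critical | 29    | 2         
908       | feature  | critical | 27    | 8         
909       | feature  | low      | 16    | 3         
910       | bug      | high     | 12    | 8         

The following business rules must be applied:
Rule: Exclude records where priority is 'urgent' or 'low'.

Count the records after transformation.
8

Step 1: Count records to exclude
  - 1 (urgent) + 1 (low) = 2 records
Step 2: Total records: 10
Step 3: Remaining = 10 - 2 = 8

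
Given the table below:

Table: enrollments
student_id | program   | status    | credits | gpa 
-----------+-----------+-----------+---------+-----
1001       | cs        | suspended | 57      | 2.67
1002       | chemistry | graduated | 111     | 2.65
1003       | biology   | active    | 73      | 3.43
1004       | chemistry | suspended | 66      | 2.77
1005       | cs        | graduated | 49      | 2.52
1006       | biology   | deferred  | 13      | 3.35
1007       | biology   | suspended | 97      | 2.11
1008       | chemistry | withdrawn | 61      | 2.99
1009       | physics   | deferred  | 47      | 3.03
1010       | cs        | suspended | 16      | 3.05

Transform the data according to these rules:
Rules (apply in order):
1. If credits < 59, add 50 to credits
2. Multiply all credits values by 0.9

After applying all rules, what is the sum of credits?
756.0

Step 1: Apply Rule 1 - Add 50 to records with credits < 59
  - 5 records affected: 182 + (5 × 50) = 432
  - Unaffected records: 408
  - Sum after Rule 1: 840
Step 2: Apply Rule 2 - Multiply all by 0.9
  - 840 × 0.9 = 756.0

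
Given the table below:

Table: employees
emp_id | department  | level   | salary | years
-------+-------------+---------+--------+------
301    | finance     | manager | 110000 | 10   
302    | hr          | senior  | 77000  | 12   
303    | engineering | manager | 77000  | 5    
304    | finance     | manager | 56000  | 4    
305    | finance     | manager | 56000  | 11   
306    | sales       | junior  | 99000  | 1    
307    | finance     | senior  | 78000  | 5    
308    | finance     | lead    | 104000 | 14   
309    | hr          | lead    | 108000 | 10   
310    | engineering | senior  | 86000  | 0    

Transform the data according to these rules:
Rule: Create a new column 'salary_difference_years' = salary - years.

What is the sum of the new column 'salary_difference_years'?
850928

Step 1: For each record, compute salary - years
Example calculations:
  110000 - 10 = 109990
  77000 - 12 = 76988
  77000 - 5 = 76995
  ...
Step 2: Sum all derived values
Step 3: Total = 850928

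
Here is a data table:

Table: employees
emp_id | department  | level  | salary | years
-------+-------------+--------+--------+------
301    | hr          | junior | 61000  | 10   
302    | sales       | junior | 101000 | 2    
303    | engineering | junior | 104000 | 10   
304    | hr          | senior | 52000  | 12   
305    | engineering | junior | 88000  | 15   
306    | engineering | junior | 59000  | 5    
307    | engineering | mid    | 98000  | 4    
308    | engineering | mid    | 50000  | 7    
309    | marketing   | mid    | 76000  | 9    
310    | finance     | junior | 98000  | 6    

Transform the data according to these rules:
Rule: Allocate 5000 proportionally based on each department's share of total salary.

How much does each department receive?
engineering: 2534.94, finance: 622.62, hr: 717.92, marketing: 482.85, sales: 641.68

Step 1: Calculate total salary = 787000
Step 2: Calculate each department's proportion:
  engineering: 399000/787000 = 50.70% → 2534.94
  finance: 98000/787000 = 12.45% → 622.62
  hr: 113000/787000 = 14.36% → 717.92
  marketing: 76000/787000 = 9.66% → 482.85
  sales: 101000/787000 = 12.83% → 641.68
Step 3: Verify: sum of allocations ≈ 5000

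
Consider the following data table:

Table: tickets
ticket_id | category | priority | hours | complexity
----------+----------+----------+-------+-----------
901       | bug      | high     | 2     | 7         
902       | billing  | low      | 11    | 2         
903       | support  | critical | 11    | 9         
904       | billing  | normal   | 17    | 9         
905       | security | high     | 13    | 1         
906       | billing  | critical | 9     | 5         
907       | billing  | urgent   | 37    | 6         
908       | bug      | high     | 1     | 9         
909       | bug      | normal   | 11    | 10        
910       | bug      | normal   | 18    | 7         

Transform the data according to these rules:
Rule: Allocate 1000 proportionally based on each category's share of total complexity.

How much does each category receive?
billing: 338.46, bug: 507.69, security: 15.38, support: 138.46

Step 1: Calculate total complexity = 65
Step 2: Calculate each category's proportion:
  billing: 22/65 = 33.85% → 338.46
  bug: 33/65 = 50.77% → 507.69
  security: 1/65 = 1.54% → 15.38
  support: 9/65 = 13.85% → 138.46
Step 3: Verify: sum of allocations ≈ 1000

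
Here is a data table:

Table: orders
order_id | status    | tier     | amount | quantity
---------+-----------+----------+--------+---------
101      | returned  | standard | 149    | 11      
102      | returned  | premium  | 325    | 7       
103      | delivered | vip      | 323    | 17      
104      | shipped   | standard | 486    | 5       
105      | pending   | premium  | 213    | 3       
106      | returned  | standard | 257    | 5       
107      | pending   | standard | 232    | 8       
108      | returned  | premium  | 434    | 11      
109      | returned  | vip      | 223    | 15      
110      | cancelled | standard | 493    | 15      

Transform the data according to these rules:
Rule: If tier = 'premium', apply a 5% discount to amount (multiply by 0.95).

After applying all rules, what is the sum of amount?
3086.4

Step 1: Records with tier = 'premium' have total amount = 972
Step 2: Apply multiplier: 972 × 0.95 = 923.4
Step 3: Other records total: 2163
Step 4: Final sum = 923.4 + 2163 = 3086.4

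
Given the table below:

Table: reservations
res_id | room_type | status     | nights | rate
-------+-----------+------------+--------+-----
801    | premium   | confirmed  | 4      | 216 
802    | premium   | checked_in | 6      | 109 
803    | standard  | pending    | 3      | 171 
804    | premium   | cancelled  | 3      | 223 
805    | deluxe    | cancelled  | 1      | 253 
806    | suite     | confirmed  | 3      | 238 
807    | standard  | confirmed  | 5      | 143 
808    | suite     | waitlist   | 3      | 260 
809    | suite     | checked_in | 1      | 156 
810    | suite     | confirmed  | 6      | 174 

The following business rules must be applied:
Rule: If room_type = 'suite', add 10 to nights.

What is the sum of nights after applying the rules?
75

Step 1: Count records where room_type = 'suite': 4
Step 2: Total bonus added: 4 × 10 = 40
Step 3: Original sum of nights: 35
Step 4: Final sum = 35 + 40 = 75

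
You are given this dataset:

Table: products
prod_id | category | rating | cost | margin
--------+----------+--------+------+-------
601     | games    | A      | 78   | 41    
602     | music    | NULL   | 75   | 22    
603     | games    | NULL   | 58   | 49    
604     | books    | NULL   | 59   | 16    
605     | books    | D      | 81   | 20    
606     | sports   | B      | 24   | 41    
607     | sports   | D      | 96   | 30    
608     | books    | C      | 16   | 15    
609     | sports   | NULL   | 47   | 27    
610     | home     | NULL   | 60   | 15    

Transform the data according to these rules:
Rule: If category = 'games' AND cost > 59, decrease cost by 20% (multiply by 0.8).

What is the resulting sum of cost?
578.4

Step 1: Find records where category = 'games' AND cost > 59
Step 2: 1 records match, summing to 78
Step 3: After multiplier: 78 × 0.8 = 62.4
Step 4: Unaffected records sum: 516
Step 5: Final sum = 62.4 + 516 = 578.4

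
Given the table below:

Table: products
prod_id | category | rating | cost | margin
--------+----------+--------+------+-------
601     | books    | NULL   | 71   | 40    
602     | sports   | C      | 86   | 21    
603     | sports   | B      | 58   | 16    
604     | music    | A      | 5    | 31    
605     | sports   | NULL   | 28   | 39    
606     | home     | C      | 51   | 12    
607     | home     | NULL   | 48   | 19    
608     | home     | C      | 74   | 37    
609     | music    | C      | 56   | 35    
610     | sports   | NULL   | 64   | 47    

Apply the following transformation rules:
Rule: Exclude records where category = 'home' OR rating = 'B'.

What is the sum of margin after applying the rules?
213

Step 1: Find records where category = 'home' OR rating = 'B'
Step 2: 4 records match, summing to 84
Step 3: Original sum: 297
Step 4: Remaining sum = 297 - 84 = 213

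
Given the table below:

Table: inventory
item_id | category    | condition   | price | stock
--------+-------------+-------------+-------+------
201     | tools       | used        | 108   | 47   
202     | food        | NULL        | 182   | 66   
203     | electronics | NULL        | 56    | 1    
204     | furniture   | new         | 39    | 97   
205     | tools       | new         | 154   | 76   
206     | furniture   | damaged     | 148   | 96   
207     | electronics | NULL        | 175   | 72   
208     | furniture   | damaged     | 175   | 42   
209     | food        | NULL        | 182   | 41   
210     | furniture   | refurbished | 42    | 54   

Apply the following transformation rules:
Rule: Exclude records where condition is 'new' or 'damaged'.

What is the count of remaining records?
6

Step 1: Count records to exclude
  - 2 (new) + 2 (damaged) = 4 records
Step 2: Total records: 10
Step 3: Remaining = 10 - 4 = 6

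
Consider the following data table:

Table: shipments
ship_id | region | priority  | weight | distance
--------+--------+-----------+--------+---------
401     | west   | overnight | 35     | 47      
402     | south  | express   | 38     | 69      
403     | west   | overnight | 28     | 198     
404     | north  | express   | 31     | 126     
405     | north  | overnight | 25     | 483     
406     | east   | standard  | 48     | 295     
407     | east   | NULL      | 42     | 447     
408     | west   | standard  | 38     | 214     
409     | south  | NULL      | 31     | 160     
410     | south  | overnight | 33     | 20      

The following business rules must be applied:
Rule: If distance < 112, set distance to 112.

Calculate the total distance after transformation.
2259

Step 1: 3 records have distance < 112
Step 2: These records originally summed to 136
Step 3: After setting to minimum: 3 × 112 = 336
Step 4: Unaffected records sum: 1923
Step 5: Final sum = 336 + 1923 = 2259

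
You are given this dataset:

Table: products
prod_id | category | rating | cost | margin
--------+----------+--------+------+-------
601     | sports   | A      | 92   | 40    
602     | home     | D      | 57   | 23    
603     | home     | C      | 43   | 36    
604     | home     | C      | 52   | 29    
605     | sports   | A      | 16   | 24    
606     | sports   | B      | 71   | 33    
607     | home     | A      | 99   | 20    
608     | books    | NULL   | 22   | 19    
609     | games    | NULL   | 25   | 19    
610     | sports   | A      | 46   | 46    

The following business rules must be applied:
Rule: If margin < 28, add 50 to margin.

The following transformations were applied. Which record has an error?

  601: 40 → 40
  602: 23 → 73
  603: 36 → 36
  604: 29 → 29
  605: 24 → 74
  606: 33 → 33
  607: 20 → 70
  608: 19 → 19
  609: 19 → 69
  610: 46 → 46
Record 608 has an error. The correct transformed value should be 69, not 19.

Step 1: Check each record against the rule
Step 2: Record 608 has margin = 19
Step 3: Since 19 < 28, the bonus should have been applied
Step 4: Correct value = 69, but claimed value = 19
Conclusion: Record 608 has the error.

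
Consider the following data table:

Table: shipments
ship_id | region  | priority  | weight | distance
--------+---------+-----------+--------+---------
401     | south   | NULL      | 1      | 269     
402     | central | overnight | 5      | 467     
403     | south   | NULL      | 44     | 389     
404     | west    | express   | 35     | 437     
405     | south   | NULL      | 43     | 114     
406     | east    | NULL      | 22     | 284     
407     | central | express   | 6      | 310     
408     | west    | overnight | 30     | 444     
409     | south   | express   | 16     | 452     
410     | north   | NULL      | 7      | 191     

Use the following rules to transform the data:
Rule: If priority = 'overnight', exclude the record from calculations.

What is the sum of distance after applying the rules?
2446

Step 1: Identify records where priority = 'overnight'
Step 2: The excluded records sum to 911
Step 3: Original total distance = 3357
Step 4: Remaining total = 3357 - 911 = 2446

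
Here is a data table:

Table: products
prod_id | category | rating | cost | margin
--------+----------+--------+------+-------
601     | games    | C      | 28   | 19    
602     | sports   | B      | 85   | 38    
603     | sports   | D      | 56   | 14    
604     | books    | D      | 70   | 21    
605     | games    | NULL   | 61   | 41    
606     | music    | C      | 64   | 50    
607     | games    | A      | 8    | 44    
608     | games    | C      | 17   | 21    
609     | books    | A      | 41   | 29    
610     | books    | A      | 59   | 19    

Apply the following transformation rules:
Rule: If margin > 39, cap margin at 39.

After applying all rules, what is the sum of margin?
278

Step 1: 3 records have margin > 39
Step 2: These records originally summed to 135
Step 3: After capping: 3 × 39 = 117
Step 4: Unaffected records sum: 161
Step 5: Final sum = 117 + 161 = 278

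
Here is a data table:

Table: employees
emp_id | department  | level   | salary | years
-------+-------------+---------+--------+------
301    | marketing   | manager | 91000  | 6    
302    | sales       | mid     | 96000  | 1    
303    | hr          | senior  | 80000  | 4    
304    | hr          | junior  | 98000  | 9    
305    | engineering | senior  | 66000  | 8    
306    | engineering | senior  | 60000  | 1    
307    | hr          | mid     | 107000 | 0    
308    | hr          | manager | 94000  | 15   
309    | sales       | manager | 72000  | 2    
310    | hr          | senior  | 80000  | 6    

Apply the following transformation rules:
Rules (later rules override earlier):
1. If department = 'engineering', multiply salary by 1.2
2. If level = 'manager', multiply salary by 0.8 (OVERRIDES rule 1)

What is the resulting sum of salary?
817800.0

Step 1: Rule 2 takes priority for records with level = 'manager'
  - 3 records: 257000 × 0.8 = 205600.0
Step 2: Rule 1 applies to remaining records with department = 'engineering'
  - 2 records: 126000 × 1.2 = 151200.0
Step 3: Other records unchanged: 461000
Step 4: Final sum = 205600.0 + 151200.0 + 461000 = 817800.0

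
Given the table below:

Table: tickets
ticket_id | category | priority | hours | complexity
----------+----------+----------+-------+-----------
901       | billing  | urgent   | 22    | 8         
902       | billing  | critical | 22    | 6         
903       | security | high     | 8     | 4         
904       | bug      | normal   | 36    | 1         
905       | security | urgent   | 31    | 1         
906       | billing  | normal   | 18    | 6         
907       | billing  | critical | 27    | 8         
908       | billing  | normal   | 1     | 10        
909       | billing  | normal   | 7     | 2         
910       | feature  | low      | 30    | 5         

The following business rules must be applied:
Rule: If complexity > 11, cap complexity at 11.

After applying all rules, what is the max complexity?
10

Step 1: Original maximum complexity = 10
Step 2: Check cap of 11 against maximum
Step 3: No records exceed the cap (max 10 <= cap 11), so no capping applies
Step 4: Maximum after transformation = 10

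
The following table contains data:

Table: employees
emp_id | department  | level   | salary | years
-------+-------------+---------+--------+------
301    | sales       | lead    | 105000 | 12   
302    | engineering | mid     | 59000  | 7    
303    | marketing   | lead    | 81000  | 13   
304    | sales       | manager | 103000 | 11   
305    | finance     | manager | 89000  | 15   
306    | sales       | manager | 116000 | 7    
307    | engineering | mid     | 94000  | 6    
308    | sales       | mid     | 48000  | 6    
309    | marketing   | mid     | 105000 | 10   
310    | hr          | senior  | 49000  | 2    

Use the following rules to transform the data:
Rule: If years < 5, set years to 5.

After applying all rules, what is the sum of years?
92

Step 1: 1 records have years < 5
Step 2: These records originally summed to 2
Step 3: After setting to minimum: 1 × 5 = 5
Step 4: Unaffected records sum: 87
Step 5: Final sum = 5 + 87 = 92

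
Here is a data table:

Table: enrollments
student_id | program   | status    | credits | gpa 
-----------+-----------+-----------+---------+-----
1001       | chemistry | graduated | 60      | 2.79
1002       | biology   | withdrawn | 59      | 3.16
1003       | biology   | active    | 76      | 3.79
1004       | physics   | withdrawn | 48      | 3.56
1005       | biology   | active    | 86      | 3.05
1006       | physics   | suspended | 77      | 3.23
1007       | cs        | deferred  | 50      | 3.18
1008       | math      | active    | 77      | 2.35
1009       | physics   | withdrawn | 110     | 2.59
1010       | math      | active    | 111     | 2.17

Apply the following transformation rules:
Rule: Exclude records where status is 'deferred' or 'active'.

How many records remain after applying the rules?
5

Step 1: Count records to exclude
  - 1 (deferred) + 4 (active) = 5 records
Step 2: Total records: 10
Step 3: Remaining = 10 - 5 = 5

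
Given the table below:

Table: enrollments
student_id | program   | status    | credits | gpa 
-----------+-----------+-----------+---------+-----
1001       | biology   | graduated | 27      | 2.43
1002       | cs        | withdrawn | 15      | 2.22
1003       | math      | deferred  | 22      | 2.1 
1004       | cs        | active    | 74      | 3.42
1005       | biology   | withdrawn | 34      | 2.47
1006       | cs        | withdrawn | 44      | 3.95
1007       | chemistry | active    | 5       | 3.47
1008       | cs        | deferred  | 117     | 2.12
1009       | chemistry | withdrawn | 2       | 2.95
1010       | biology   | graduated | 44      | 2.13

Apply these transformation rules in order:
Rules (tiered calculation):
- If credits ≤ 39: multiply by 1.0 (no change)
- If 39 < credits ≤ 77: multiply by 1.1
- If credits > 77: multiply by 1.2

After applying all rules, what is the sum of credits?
423.6

Step 1: Tier 1 (credits ≤ 39): 6 records, sum = 105 × 1.0 = 105.0
Step 2: Tier 2 (39 < credits ≤ 77): 3 records, sum = 162 × 1.1 = 178.2
Step 3: Tier 3 (credits > 77): 1 records, sum = 117 × 1.2 = 140.4
Step 4: Final sum = 105.0 + 178.2 + 140.4 = 423.6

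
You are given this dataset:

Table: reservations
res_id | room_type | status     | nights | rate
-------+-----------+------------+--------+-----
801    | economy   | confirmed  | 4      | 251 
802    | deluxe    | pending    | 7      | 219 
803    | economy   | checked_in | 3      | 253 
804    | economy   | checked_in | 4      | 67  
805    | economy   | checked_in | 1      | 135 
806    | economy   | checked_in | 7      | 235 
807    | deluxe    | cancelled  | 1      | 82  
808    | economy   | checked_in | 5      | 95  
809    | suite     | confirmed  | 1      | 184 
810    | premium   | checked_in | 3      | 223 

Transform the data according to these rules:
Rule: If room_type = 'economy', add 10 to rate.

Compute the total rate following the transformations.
1804

Step 1: Count records where room_type = 'economy': 6
Step 2: Total bonus added: 6 × 10 = 60
Step 3: Original sum of rate: 1744
Step 4: Final sum = 1744 + 60 = 1804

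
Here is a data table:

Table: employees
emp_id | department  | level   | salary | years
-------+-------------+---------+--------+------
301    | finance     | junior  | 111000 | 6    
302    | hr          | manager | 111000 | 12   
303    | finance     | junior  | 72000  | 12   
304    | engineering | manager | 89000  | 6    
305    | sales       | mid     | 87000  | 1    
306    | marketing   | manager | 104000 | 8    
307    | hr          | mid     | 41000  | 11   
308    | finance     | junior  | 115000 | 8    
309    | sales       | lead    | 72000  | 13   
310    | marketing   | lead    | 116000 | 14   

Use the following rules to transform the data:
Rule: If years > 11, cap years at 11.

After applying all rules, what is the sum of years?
84

Step 1: 4 records have years > 11
Step 2: These records originally summed to 51
Step 3: After capping: 4 × 11 = 44
Step 4: Unaffected records sum: 40
Step 5: Final sum = 44 + 40 = 84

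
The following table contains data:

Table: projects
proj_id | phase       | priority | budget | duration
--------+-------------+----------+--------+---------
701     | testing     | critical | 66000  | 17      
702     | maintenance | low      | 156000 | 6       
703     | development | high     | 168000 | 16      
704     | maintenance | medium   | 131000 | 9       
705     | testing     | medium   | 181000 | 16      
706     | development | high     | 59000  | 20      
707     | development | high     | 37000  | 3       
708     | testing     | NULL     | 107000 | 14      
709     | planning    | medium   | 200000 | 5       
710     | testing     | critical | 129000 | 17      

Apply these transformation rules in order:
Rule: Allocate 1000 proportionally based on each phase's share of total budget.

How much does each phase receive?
development: 213.94, maintenance: 232.58, planning: 162.07, testing: 391.41

Step 1: Calculate total budget = 1234000
Step 2: Calculate each phase's proportion:
  development: 264000/1234000 = 21.39% → 213.94
  maintenance: 287000/1234000 = 23.26% → 232.58
  planning: 200000/1234000 = 16.21% → 162.07
  testing: 483000/1234000 = 39.14% → 391.41
Step 3: Verify: sum of allocations ≈ 1000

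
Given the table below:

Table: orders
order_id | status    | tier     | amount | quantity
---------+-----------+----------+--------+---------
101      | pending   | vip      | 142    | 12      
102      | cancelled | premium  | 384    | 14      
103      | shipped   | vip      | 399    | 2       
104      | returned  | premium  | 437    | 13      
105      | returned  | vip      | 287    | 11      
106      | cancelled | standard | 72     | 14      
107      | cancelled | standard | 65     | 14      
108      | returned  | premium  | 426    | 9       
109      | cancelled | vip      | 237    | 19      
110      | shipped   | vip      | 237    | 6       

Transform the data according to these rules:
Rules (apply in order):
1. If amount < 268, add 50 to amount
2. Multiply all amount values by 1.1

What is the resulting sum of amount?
3229.6

Step 1: Apply Rule 1 - Add 50 to records with amount < 268
  - 5 records affected: 753 + (5 × 50) = 1003
  - Unaffected records: 1933
  - Sum after Rule 1: 2936
Step 2: Apply Rule 2 - Multiply all by 1.1
  - 2936 × 1.1 = 3229.6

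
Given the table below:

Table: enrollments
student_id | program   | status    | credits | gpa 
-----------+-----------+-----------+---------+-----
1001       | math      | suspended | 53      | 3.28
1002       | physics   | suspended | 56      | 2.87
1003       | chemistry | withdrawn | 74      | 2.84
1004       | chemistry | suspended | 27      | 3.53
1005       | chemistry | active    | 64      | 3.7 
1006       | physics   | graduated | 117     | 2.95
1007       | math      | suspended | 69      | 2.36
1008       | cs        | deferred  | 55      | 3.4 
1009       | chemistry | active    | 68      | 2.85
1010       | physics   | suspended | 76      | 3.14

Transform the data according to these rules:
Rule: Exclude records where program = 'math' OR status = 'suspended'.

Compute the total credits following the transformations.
378

Step 1: Find records where program = 'math' OR status = 'suspended'
Step 2: 5 records match, summing to 281
Step 3: Original sum: 659
Step 4: Remaining sum = 659 - 281 = 378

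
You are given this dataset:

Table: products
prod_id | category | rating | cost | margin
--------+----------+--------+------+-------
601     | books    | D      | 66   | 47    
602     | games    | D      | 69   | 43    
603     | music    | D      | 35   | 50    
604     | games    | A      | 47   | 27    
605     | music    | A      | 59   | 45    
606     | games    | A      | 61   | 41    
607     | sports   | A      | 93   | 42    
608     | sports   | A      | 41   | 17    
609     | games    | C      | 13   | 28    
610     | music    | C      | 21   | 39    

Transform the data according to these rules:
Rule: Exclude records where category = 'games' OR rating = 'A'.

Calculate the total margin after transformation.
136

Step 1: Find records where category = 'games' OR rating = 'A'
Step 2: 7 records match, summing to 243
Step 3: Original sum: 379
Step 4: Remaining sum = 379 - 243 = 136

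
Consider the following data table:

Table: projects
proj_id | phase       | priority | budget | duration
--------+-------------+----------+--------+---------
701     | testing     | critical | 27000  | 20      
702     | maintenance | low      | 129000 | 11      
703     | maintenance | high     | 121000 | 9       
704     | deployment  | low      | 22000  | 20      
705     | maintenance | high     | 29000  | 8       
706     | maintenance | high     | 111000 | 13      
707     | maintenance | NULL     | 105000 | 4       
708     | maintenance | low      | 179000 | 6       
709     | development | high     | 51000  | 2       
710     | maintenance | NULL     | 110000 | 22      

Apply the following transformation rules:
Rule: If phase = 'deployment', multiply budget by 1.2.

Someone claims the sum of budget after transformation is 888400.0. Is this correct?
Yes, the result is correct.

Step 1: Calculate the correct sum after transformation
Step 2: Apply multiplier 1.2 to records where phase = 'deployment'
Step 3: Correct result = 888400.0
Step 4: Claimed result = 888400.0
Step 5: 888400.0 = 888400.0 ✓
Conclusion: The claimed result is correct.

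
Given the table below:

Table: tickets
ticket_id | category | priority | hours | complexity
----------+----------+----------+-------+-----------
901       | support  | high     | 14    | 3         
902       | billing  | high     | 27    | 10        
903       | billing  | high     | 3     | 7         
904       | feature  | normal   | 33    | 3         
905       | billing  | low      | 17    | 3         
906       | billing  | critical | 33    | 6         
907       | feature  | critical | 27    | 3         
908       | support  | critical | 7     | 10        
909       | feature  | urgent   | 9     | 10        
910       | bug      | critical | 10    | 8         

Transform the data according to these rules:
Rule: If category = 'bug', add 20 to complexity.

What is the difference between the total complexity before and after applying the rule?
20

Step 1: Original sum of complexity = 63
Step 2: 1 records have category = 'bug'
Step 3: Each affected record changes by 20
Step 4: Total change = 1 × 20 = 20
Step 5: New sum = 63 + 20 = 83
Step 6: Difference = |83 - 63| = 20
        (Sum increased by 20)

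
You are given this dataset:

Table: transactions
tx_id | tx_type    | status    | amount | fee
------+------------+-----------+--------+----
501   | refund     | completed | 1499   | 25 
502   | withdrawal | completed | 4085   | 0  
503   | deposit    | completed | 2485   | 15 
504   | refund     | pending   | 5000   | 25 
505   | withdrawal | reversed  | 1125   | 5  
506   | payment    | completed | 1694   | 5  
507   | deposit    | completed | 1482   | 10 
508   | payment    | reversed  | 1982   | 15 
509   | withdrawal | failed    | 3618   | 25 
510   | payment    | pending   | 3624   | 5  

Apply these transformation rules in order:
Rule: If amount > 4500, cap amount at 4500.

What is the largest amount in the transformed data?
4500

Step 1: Original maximum amount = 5000
Step 2: Apply cap at 4500
Step 3: 1 records had amount > 4500 and were capped
Step 4: Maximum after transformation = 4500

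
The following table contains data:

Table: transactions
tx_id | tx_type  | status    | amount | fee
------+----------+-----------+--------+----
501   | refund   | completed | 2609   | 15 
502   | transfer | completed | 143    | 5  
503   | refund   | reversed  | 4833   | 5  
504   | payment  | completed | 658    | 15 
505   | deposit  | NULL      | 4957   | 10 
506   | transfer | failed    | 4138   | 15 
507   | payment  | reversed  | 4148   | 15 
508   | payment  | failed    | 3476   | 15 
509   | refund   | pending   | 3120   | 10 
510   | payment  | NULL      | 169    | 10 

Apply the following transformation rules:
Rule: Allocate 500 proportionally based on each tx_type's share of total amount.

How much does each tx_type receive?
deposit: 87.73, payment: 149.57, refund: 186.93, transfer: 75.77

Step 1: Calculate total amount = 28251
Step 2: Calculate each tx_type's proportion:
  deposit: 4957/28251 = 17.55% → 87.73
  payment: 8451/28251 = 29.91% → 149.57
  refund: 10562/28251 = 37.39% → 186.93
  transfer: 4281/28251 = 15.15% → 75.77
Step 3: Verify: sum of allocations ≈ 500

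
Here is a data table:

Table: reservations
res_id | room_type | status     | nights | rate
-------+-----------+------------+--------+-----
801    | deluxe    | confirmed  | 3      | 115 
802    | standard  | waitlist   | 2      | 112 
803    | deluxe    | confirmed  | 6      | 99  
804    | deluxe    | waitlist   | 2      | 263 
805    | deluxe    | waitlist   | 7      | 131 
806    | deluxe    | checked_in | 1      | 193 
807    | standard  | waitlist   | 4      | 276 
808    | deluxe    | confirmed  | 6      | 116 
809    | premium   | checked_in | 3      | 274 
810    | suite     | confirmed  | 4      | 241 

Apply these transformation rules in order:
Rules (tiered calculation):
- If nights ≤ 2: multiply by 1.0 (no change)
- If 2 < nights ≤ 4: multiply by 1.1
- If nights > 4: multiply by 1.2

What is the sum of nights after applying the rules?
43.2

Step 1: Tier 1 (nights ≤ 2): 3 records, sum = 5 × 1.0 = 5.0
Step 2: Tier 2 (2 < nights ≤ 4): 4 records, sum = 14 × 1.1 = 15.4
Step 3: Tier 3 (nights > 4): 3 records, sum = 19 × 1.2 = 22.8
Step 4: Final sum = 5.0 + 15.4 + 22.8 = 43.2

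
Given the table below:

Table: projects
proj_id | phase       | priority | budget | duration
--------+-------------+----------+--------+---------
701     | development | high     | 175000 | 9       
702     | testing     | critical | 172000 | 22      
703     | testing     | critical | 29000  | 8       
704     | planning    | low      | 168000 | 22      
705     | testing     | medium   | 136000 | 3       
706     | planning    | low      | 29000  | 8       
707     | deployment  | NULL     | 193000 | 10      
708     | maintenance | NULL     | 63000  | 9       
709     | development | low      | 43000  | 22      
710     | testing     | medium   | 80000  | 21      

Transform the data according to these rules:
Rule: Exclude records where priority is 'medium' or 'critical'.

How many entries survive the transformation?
6

Step 1: Count records to exclude
  - 2 (medium) + 2 (critical) = 4 records
Step 2: Total records: 10
Step 3: Remaining = 10 - 4 = 6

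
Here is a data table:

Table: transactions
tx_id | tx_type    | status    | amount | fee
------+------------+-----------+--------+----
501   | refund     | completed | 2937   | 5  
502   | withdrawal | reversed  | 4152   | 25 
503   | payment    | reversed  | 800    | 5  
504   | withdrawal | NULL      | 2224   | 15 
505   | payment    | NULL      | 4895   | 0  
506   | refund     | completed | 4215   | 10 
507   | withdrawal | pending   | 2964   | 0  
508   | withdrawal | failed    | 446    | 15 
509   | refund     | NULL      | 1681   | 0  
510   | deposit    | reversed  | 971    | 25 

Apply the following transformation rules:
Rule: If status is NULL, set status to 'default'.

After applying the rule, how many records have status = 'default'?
3

Step 1: Count records where status IS NULL
Step 2: Found 3 records with NULL status
Step 3: These records will have status set to 'default'
Step 4: Records already having status = 'default': 0
Step 5: Answer: 3 + 0 = 3 records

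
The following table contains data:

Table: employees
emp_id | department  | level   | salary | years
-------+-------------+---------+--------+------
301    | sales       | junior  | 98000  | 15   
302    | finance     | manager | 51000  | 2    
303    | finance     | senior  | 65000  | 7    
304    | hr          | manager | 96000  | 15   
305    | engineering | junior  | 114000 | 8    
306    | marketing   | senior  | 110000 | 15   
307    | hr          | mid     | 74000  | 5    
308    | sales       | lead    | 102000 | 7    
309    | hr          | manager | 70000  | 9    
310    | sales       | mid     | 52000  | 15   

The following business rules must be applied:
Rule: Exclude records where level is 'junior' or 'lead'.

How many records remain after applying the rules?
7

Step 1: Count records to exclude
  - 2 (junior) + 1 (lead) = 3 records
Step 2: Total records: 10
Step 3: Remaining = 10 - 3 = 7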